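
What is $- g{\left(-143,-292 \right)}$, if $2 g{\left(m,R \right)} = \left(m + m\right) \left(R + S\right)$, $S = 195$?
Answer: $-13871$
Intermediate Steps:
$g{\left(m,R \right)} = m \left(195 + R\right)$ ($g{\left(m,R \right)} = \frac{\left(m + m\right) \left(R + 195\right)}{2} = \frac{2 m \left(195 + R\right)}{2} = m \left(195 + R\right)$)
$- g{\left(-143,-292 \right)} = - \left(-143\right) \left(195 - 292\right) = - \left(-143\right) \left(-97\right) = \left(-1\right) 13871 = -13871$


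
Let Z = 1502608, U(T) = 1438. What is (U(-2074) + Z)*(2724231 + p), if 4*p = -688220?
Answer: 3838590104096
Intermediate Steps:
p = -172055 (p = (1/4)*(-688220) = -172055)
(U(-2074) + Z)*(2724231 + p) = (1438 + 1502608)*(2724231 - 172055) = 1504046*2552176 = 3838590104096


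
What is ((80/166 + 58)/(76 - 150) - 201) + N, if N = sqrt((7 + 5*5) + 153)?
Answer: -619698/3071 + sqrt(185) ≈ -188.19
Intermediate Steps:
N = sqrt(185) (N = sqrt((7 + 25) + 153) = sqrt(32 + 153) = sqrt(185) ≈ 13.601)
((80/166 + 58)/(76 - 150) - 201) + N = ((80/166 + 58)/(76 - 150) - 201) + sqrt(185) = ((80*(1/166) + 58)/(-74) - 201) + sqrt(185) = ((40/83 + 58)*(-1/74) - 201) + sqrt(185) = ((4854/83)*(-1/74) - 201) + sqrt(185) = (-2427/3071 - 201) + sqrt(185) = -619698/3071 + sqrt(185)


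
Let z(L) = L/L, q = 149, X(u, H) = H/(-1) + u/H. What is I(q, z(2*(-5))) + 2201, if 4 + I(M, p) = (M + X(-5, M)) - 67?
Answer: 317365/149 ≈ 2130.0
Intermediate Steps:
X(u, H) = -H + u/H (X(u, H) = H*(-1) + u/H = -H + u/H)
z(L) = 1
I(M, p) = -71 - 5/M (I(M, p) = -4 + ((M + (-M - 5/M)) - 67) = -4 + (-5/M - 67) = -4 + (-67 - 5/M) = -71 - 5/M)
I(q, z(2*(-5))) + 2201 = (-71 - 5/149) + 2201 = -10584/149 + 2201 = 317365/149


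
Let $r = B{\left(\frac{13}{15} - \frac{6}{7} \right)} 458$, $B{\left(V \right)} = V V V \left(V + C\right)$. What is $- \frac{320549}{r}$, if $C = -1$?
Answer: $\frac{38962931293125}{47632} \approx 8.18 \cdot 10^{8}$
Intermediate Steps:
$B{\left(V \right)} = V^{3} \left(-1 + V\right)$ ($B{\left(V \right)} = V V V \left(V - 1\right) = V^{2} V \left(-1 + V\right) = V^{3} \left(-1 + V\right)$)
$r = - \frac{47632}{121550625}$ ($r = \left(\frac{13}{15} - \frac{6}{7}\right)^{3} \left(-1 + \left(\frac{13}{15} - \frac{6}{7}\right)\right) 458 = \frac{-1 + \frac{1}{105}}{1157625} \cdot 458 = \frac{1}{1157625} \left(- \frac{104}{105}\right) 458 = \left(- \frac{104}{121550625}\right) 458 = - \frac{47632}{121550625} \approx -0.00039187$)
$- \frac{320549}{r} = - \frac{320549}{- \frac{47632}{121550625}} = \left(-320549\right) \left(- \frac{121550625}{47632}\right) = \frac{38962931293125}{47632}$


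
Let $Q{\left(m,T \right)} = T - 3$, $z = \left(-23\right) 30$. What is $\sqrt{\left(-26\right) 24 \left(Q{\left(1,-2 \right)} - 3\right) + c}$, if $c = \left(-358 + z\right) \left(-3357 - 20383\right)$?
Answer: $4 \sqrt{1555282} \approx 4988.4$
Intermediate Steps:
$z = -690$
$c = 24879520$ ($c = \left(-358 - 690\right) \left(-3357 - 20383\right) = \left(-1048\right) \left(-23740\right) = 24879520$)
$Q{\left(m,T \right)} = -3 + T$
$\sqrt{\left(-26\right) 24 \left(Q{\left(1,-2 \right)} - 3\right) + c} = \sqrt{\left(-26\right) 24 \left(\left(-3 - 2\right) - 3\right) + 24879520} = \sqrt{- 624 \left(-5 - 3\right) + 24879520} = \sqrt{\left(-624\right) \left(-8\right) + 24879520} = \sqrt{4992 + 24879520} = \sqrt{24884512} = 4 \sqrt{1555282}$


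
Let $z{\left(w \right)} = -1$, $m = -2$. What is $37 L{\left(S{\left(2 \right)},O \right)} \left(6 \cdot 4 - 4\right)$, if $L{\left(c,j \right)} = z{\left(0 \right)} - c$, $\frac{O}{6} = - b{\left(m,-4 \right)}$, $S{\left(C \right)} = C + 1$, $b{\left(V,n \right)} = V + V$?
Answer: $-2960$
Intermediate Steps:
$b{\left(V,n \right)} = 2 V$
$S{\left(C \right)} = 1 + C$
$O = 24$ ($O = 6 \left(- 2 \left(-2\right)\right) = 6 \left(\left(-1\right) \left(-4\right)\right) = 6 \cdot 4 = 24$)
$L{\left(c,j \right)} = -1 - c$
$37 L{\left(S{\left(2 \right)},O \right)} \left(6 \cdot 4 - 4\right) = 37 \left(-1 - \left(1 + 2\right)\right) \left(6 \cdot 4 - 4\right) = 37 \left(-1 - 3\right) \left(24 - 4\right) = 37 \left(-1 - 3\right) 20 = 37 \left(-4\right) 20 = \left(-148\right) 20 = -2960$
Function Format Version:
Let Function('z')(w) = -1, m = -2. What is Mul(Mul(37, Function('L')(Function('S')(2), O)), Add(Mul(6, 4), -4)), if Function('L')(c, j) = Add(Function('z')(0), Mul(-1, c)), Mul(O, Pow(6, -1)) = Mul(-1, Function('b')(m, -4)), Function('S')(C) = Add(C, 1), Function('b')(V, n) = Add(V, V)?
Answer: -2960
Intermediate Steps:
Function('b')(V, n) = Mul(2, V)
Function('S')(C) = Add(1, C)
O = 24 (O = Mul(6, Mul(-1, Mul(2, -2))) = Mul(6, Mul(-1, -4)) = Mul(6, 4) = 24)
Function('L')(c, j) = Add(-1, Mul(-1, c))
Mul(Mul(37, Function('L')(Function('S')(2), O)), Add(Mul(6, 4), -4)) = Mul(Mul(37, Add(-1, Mul(-1, Add(1, 2)))), Add(Mul(6, 4), -4)) = Mul(Mul(37, Add(-1, Mul(-1, 3))), Add(24, -4)) = Mul(Mul(37, Add(-1, -3)), 20) = Mul(Mul(37, -4), 20) = Mul(-148, 20) = -2960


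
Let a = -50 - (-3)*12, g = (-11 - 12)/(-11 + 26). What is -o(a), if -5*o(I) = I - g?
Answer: -187/75 ≈ -2.4933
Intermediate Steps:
g = -23/15 ≈ -1.5333
a = -14 (a = -50 - 1*(-36) = -50 + 36 = -14)
o(I) = -23/75 - I/5 (o(I) = -(I - 1*(-23/15))/5 = -(I + 23/15)/5 = -(23/15 + I)/5 = -23/75 - I/5)
-o(a) = -(-23/75 - 1/5*(-14)) = -(-23/75 + 14/5) = -1*187/75 = -187/75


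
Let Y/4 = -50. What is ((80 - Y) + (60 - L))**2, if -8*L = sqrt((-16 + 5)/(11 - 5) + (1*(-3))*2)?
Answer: (16320 + I*sqrt(282))**2/2304 ≈ 1.156e+5 + 237.9*I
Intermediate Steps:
Y = -200 (Y = 4*(-50) = -200)
L = -I*sqrt(282)/48 (L = -sqrt((-16 + 5)/(11 - 5) + (1*(-3))*2)/8 = -sqrt(-11/6 - 3*2)/8 = -sqrt(-11*1/6 - 6)/8 = -sqrt(-11/6 - 6)/8 = -I*sqrt(282)/48 ≈ -0.34985*I)
((80 - Y) + (60 - L))**2 = ((80 - 1*(-200)) + (60 - (-1)*I*sqrt(282)/48))**2 = ((80 + 200) + (60 + I*sqrt(282)/48))**2 = (280 + (60 + I*sqrt(282)/48))**2 = (340 + I*sqrt(282)/48)**2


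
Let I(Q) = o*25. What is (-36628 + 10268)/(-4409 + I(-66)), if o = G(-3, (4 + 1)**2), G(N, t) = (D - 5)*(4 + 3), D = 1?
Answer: 26360/5109 ≈ 5.1595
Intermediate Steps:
G(N, t) = -28 (G(N, t) = (1 - 5)*(4 + 3) = -4*7 = -28)
o = -28
I(Q) = -700 (I(Q) = -28*25 = -700)
(-36628 + 10268)/(-4409 + I(-66)) = (-36628 + 10268)/(-4409 - 700) = -26360/(-5109) = -26360*(-1/5109) = 26360/5109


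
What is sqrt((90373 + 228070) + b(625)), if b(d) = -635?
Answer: 12*sqrt(2207) ≈ 563.74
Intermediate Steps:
sqrt((90373 + 228070) + b(625)) = sqrt((90373 + 228070) - 635) = sqrt(318443 - 635) = sqrt(317808) = 12*sqrt(2207)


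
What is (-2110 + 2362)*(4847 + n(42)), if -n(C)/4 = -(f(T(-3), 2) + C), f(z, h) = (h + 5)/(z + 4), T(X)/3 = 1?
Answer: 1264788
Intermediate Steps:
T(X) = 3 (T(X) = 3*1 = 3)
f(z, h) = (5 + h)/(4 + z)
n(C) = 4 + 4*C (n(C) = -(-4)*((5 + 2)/(4 + 3) + C) = -(-4)*(7/7 + C) = -(-4)*((⅐)*7 + C) = -(-4)*(1 + C) = -4*(-1 - C) = 4 + 4*C)
(-2110 + 2362)*(4847 + n(42)) = (-2110 + 2362)*(4847 + (4 + 4*42)) = 252*(4847 + (4 + 168)) = 252*(4847 + 172) = 252*5019 = 1264788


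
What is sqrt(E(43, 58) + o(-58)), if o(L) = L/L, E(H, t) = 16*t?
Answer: sqrt(929) ≈ 30.479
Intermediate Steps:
o(L) = 1
sqrt(E(43, 58) + o(-58)) = sqrt(16*58 + 1) = sqrt(928 + 1) = sqrt(929)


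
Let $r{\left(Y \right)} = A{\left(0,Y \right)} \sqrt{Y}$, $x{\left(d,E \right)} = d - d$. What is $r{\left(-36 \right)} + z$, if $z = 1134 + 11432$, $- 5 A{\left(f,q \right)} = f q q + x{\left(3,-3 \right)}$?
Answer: $12566$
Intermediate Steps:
$x{\left(d,E \right)} = 0$
$A{\left(f,q \right)} = - \frac{f q^{2}}{5}$ ($A{\left(f,q \right)} = - \frac{f q q + 0}{5} = - \frac{f q^{2} + 0}{5} = - \frac{f q^{2}}{5}$)
$r{\left(Y \right)} = 0$ ($r{\left(Y \right)} = \left(- \frac{1}{5}\right) 0 Y^{2} \sqrt{Y} = 0 \sqrt{Y} = 0$)
$z = 12566$
$r{\left(-36 \right)} + z = 0 + 12566 = 12566$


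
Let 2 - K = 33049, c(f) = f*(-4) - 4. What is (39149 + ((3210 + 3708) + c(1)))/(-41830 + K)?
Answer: -15353/24959 ≈ -0.61513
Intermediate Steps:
c(f) = -4 - 4*f (c(f) = -4*f - 4 = -4 - 4*f)
K = -33047 (K = 2 - 1*33049 = 2 - 33049 = -33047)
(39149 + ((3210 + 3708) + c(1)))/(-41830 + K) = (39149 + ((3210 + 3708) + (-4 - 4*1)))/(-41830 - 33047) = (39149 + (6918 + (-4 - 4)))/(-74877) = (39149 + (6918 - 8))*(-1/74877) = (39149 + 6910)*(-1/74877) = 46059*(-1/74877) = -15353/24959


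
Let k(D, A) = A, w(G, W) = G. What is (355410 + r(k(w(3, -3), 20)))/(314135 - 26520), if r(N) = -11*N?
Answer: 71038/57523 ≈ 1.2349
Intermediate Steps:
(355410 + r(k(w(3, -3), 20)))/(314135 - 26520) = (355410 - 11*20)/(314135 - 26520) = (355410 - 220)/287615 = 355190*(1/287615) = 71038/57523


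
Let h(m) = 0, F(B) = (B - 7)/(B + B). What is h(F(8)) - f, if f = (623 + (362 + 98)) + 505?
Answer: -1588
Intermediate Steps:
F(B) = (-7 + B)/(2*B) (F(B) = (-7 + B)/((2*B)) = (-7 + B)*(1/(2*B)) = (-7 + B)/(2*B))
f = 1588 (f = (623 + 460) + 505 = 1083 + 505 = 1588)
h(F(8)) - f = 0 - 1*1588 = 0 - 1588 = -1588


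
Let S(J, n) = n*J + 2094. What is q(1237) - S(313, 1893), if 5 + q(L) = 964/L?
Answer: -735529132/1237 ≈ -5.9461e+5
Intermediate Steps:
S(J, n) = 2094 + J*n (S(J, n) = J*n + 2094 = 2094 + J*n)
q(L) = -5 + 964/L
q(1237) - S(313, 1893) = (-5 + 964/1237) - (2094 + 313*1893) = (-5 + 964*(1/1237)) - (2094 + 592509) = (-5 + 964/1237) - 1*594603 = -5221/1237 - 594603 = -735529132/1237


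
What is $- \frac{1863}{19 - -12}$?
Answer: $- \frac{1863}{31} \approx -60.097$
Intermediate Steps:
$- \frac{1863}{19 - -12} = - \frac{1863}{19 + 12} = - \frac{1863}{31}$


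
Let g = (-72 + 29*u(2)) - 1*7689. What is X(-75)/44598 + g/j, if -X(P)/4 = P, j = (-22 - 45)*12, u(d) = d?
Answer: 57296599/5976132 ≈ 9.5876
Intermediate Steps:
j = -804 (j = -67*12 = -804)
X(P) = -4*P
g = -7703 (g = (-72 + 29*2) - 1*7689 = (-72 + 58) - 7689 = -14 - 7689 = -7703)
X(-75)/44598 + g/j = -4*(-75)/44598 - 7703/(-804) = 300*(1/44598) - 7703*(-1/804) = 50/7433 + 7703/804 = 57296599/5976132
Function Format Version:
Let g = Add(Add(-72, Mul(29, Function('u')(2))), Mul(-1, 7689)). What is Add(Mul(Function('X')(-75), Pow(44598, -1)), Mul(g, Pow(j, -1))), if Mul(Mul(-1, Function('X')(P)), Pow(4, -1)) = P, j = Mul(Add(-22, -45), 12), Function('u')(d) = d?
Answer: Rational(57296599, 5976132) ≈ 9.5876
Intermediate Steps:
j = -804 (j = Mul(-67, 12) = -804)
Function('X')(P) = Mul(-4, P)
g = -7703 (g = Add(Add(-72, Mul(29, 2)), Mul(-1, 7689)) = Add(Add(-72, 58), -7689) = Add(-14, -7689) = -7703)
Add(Mul(Function('X')(-75), Pow(44598, -1)), Mul(g, Pow(j, -1))) = Add(Mul(Mul(-4, -75), Pow(44598, -1)), Mul(-7703, Pow(-804, -1))) = Add(Mul(300, Rational(1, 44598)), Mul(-7703, Rational(-1, 804))) = Add(Rational(50, 7433), Rational(7703, 804)) = Rational(57296599, 5976132)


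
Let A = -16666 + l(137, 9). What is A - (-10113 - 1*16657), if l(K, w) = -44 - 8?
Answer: 10052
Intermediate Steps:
l(K, w) = -52
A = -16718 (A = -16666 - 52 = -16718)
A - (-10113 - 1*16657) = -16718 - (-10113 - 1*16657) = -16718 - (-10113 - 16657) = -16718 - 1*(-26770) = -16718 + 26770 = 10052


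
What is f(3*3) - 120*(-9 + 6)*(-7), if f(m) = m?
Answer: -2511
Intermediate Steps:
f(3*3) - 120*(-9 + 6)*(-7) = 3*3 - 120*(-9 + 6)*(-7) = 9 - (-360)*(-7) = 9 - 120*21 = 9 - 2520 = -2511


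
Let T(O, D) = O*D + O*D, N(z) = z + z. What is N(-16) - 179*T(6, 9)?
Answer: -19364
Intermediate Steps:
N(z) = 2*z
T(O, D) = 2*D*O (T(O, D) = D*O + D*O = 2*D*O)
N(-16) - 179*T(6, 9) = 2*(-16) - 358*9*6 = -32 - 179*108 = -32 - 19332 = -19364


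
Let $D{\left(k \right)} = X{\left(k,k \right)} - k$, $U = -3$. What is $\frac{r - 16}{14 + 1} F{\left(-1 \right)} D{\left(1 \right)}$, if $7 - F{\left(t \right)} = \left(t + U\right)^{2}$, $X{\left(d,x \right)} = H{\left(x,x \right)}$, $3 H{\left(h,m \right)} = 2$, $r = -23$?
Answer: $- \frac{39}{5} \approx -7.8$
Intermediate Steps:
$H{\left(h,m \right)} = \frac{2}{3}$ ($H{\left(h,m \right)} = \frac{1}{3} \cdot 2 = \frac{2}{3}$)
$X{\left(d,x \right)} = \frac{2}{3}$
$D{\left(k \right)} = \frac{2}{3} - k$
$F{\left(t \right)} = 7 - \left(-3 + t\right)^{2}$ ($F{\left(t \right)} = 7 - \left(t - 3\right)^{2} = 7 - \left(-3 + t\right)^{2}$)
$\frac{r - 16}{14 + 1} F{\left(-1 \right)} D{\left(1 \right)} = \frac{-23 - 16}{14 + 1} \left(7 - \left(-3 - 1\right)^{2}\right) \left(\frac{2}{3} - 1\right) = - \frac{39}{15} \left(7 - \left(-4\right)^{2}\right) \left(\frac{2}{3} - 1\right) = \left(-39\right) \frac{1}{15} \left(7 - 16\right) \left(- \frac{1}{3}\right) = - \frac{13 \left(7 - 16\right)}{5} \left(- \frac{1}{3}\right) = \left(- \frac{13}{5}\right) \left(-9\right) \left(- \frac{1}{3}\right) = \frac{117}{5} \left(- \frac{1}{3}\right) = - \frac{39}{5}$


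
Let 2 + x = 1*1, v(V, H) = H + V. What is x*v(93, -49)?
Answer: -44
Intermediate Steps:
x = -1 (x = -2 + 1*1 = -2 + 1 = -1)
x*v(93, -49) = -(-49 + 93) = -1*44 = -44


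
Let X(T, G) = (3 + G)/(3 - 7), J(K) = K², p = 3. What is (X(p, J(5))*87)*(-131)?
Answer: 79779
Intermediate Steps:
X(T, G) = -¾ - G/4 (X(T, G) = (3 + G)/(-4) = (3 + G)*(-¼) = -¾ - G/4)
(X(p, J(5))*87)*(-131) = ((-¾ - ¼*5²)*87)*(-131) = ((-¾ - ¼*25)*87)*(-131) = ((-¾ - 25/4)*87)*(-131) = -7*87*(-131) = -609*(-131) = 79779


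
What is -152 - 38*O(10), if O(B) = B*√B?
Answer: -152 - 380*√10 ≈ -1353.7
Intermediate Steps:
O(B) = B^(3/2)
-152 - 38*O(10) = -152 - 380*√10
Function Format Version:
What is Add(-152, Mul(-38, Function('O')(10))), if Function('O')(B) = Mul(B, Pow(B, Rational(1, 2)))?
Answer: Add(-152, Mul(-380, Pow(10, Rational(1, 2)))) ≈ -1353.7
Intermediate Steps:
Function('O')(B) = Pow(B, Rational(3, 2))
Add(-152, Mul(-38, Function('O')(10))) = Add(-152, Mul(-38, Pow(10, Rational(3, 2)))) = Add(-152, Mul(-38, Mul(10, Pow(10, Rational(1, 2))))) = Add(-152, Mul(-380, Pow(10, Rational(1, 2))))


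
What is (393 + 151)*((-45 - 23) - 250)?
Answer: -172992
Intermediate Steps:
(393 + 151)*((-45 - 23) - 250) = 544*(-68 - 250) = 544*(-318) = -172992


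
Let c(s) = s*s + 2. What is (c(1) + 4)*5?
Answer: 35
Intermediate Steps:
c(s) = 2 + s² (c(s) = s² + 2 = 2 + s²)
(c(1) + 4)*5 = ((2 + 1²) + 4)*5 = ((2 + 1) + 4)*5 = (3 + 4)*5 = 7*5 = 35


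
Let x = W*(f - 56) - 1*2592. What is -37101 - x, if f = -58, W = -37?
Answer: -38727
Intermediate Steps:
x = 1626 (x = -37*(-58 - 56) - 1*2592 = -37*(-114) - 2592 = 4218 - 2592 = 1626)
-37101 - x = -37101 - 1*1626 = -37101 - 1626 = -38727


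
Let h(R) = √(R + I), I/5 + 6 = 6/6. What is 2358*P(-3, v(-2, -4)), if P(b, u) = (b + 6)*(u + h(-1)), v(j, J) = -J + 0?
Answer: 28296 + 7074*I*√26 ≈ 28296.0 + 36070.0*I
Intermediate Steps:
I = -25 (I = -30 + 5*(6/6) = -30 + 5*(6*(⅙)) = -30 + 5*1 = -30 + 5 = -25)
v(j, J) = -J
h(R) = √(-25 + R) (h(R) = √(R - 25) = √(-25 + R))
P(b, u) = (6 + b)*(u + I*√26) (P(b, u) = (b + 6)*(u + √(-25 - 1)) = (6 + b)*(u + √(-26)) = (6 + b)*(u + I*√26))
2358*P(-3, v(-2, -4)) = 2358*(6*(-1*(-4)) - (-3)*(-4) + 6*I*√26 + I*(-3)*√26) = 2358*(6*4 - 3*4 + 6*I*√26 - 3*I*√26) = 2358*(24 - 12 + 6*I*√26 - 3*I*√26) = 2358*(12 + 3*I*√26) = 28296 + 7074*I*√26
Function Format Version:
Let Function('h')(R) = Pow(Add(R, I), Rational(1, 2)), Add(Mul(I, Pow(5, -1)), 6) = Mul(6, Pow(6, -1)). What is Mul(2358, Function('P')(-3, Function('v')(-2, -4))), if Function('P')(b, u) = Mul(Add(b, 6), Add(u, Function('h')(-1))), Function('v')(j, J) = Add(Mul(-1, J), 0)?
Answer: Add(28296, Mul(7074, I, Pow(26, Rational(1, 2)))) ≈ Add(28296., Mul(36070., I))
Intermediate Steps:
I = -25 (I = Add(-30, Mul(5, Mul(6, Pow(6, -1)))) = Add(-30, Mul(5, Mul(6, Rational(1, 6)))) = Add(-30, Mul(5, 1)) = Add(-30, 5) = -25)
Function('v')(j, J) = Mul(-1, J)
Function('h')(R) = Pow(Add(-25, R), Rational(1, 2)) (Function('h')(R) = Pow(Add(R, -25), Rational(1, 2)) = Pow(Add(-25, R), Rational(1, 2)))
Function('P')(b, u) = Mul(Add(6, b), Add(u, Mul(I, Pow(26, Rational(1, 2))))) (Function('P')(b, u) = Mul(Add(b, 6), Add(u, Pow(Add(-25, -1), Rational(1, 2)))) = Mul(Add(6, b), Add(u, Pow(-26, Rational(1, 2)))) = Mul(Add(6, b), Add(u, Mul(I, Pow(26, Rational(1, 2))))))
Mul(2358, Function('P')(-3, Function('v')(-2, -4))) = Mul(2358, Add(Mul(6, Mul(-1, -4)), Mul(-3, Mul(-1, -4)), Mul(6, I, Pow(26, Rational(1, 2))), Mul(I, -3, Pow(26, Rational(1, 2))))) = Mul(2358, Add(Mul(6, 4), Mul(-3, 4), Mul(6, I, Pow(26, Rational(1, 2))), Mul(-3, I, Pow(26, Rational(1, 2))))) = Mul(2358, Add(24, -12, Mul(6, I, Pow(26, Rational(1, 2))), Mul(-3, I, Pow(26, Rational(1, 2))))) = Mul(2358, Add(12, Mul(3, I, Pow(26, Rational(1, 2))))) = Add(28296, Mul(7074, I, Pow(26, Rational(1, 2))))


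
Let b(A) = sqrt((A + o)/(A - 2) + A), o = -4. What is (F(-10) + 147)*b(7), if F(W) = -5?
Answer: 142*sqrt(190)/5 ≈ 391.47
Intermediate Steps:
b(A) = sqrt(A + (-4 + A)/(-2 + A)) (b(A) = sqrt((A - 4)/(A - 2) + A) = sqrt((-4 + A)/(-2 + A) + A) = sqrt(A + (-4 + A)/(-2 + A)))
(F(-10) + 147)*b(7) = (-5 + 147)*sqrt((-4 + 7**2 - 1*7)/(-2 + 7)) = 142*sqrt((-4 + 49 - 7)/5) = 142*sqrt((1/5)*38) = 142*sqrt(38/5) = 142*(sqrt(190)/5) = 142*sqrt(190)/5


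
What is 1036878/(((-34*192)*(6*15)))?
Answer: -172813/97920 ≈ -1.7648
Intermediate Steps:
1036878/(((-34*192)*(6*15))) = 1036878/((-6528*90)) = 1036878/(-587520) = 1036878*(-1/587520) = -172813/97920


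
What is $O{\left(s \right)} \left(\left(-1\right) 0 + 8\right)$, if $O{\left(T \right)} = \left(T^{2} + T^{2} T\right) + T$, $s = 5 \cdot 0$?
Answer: $0$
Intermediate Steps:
$s = 0$
$O{\left(T \right)} = T + T^{2} + T^{3}$ ($O{\left(T \right)} = \left(T^{2} + T^{3}\right) + T = T + T^{2} + T^{3}$)
$O{\left(s \right)} \left(\left(-1\right) 0 + 8\right) = 0 \left(1 + 0 + 0^{2}\right) \left(\left(-1\right) 0 + 8\right) = 0 \left(1 + 0 + 0\right) \left(0 + 8\right) = 0 \cdot 1 \cdot 8 = 0 \cdot 8 = 0$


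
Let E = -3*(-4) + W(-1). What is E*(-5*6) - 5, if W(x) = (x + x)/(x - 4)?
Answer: -377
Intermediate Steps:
W(x) = 2*x/(-4 + x) (W(x) = (2*x)/(-4 + x) = 2*x/(-4 + x))
E = 62/5 (E = -3*(-4) + 2*(-1)/(-4 - 1) = 12 + 2*(-1)/(-5) = 12 + 2*(-1)*(-⅕) = 12 + ⅖ = 62/5 ≈ 12.400)
E*(-5*6) - 5 = 62*(-5*6)/5 - 5 = (62/5)*(-30) - 5 = -372 - 5 = -377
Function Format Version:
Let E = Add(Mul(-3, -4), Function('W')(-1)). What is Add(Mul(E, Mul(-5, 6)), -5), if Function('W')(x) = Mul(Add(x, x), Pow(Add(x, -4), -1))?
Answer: -377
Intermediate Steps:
Function('W')(x) = Mul(2, x, Pow(Add(-4, x), -1)) (Function('W')(x) = Mul(Mul(2, x), Pow(Add(-4, x), -1)) = Mul(2, x, Pow(Add(-4, x), -1)))
E = Rational(62, 5) (E = Add(Mul(-3, -4), Mul(2, -1, Pow(Add(-4, -1), -1))) = Add(12, Mul(2, -1, Pow(-5, -1))) = Add(12, Mul(2, -1, Rational(-1, 5))) = Add(12, Rational(2, 5)) = Rational(62, 5) ≈ 12.400)
Add(Mul(E, Mul(-5, 6)), -5) = Add(Mul(Rational(62, 5), Mul(-5, 6)), -5) = Add(Mul(Rational(62, 5), -30), -5) = Add(-372, -5) = -377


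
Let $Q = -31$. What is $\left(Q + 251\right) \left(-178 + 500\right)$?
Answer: $70840$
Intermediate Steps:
$\left(Q + 251\right) \left(-178 + 500\right) = \left(-31 + 251\right) \left(-178 + 500\right) = 220 \cdot 322 = 70840$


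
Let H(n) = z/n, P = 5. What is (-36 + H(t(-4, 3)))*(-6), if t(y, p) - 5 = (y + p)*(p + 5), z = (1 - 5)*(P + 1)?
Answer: 168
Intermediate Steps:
z = -24 (z = (1 - 5)*(5 + 1) = -4*6 = -24)
t(y, p) = 5 + (5 + p)*(p + y) (t(y, p) = 5 + (y + p)*(p + 5) = 5 + (p + y)*(5 + p) = 5 + (5 + p)*(p + y))
H(n) = -24/n
(-36 + H(t(-4, 3)))*(-6) = (-36 - 24/(5 + 3**2 + 5*3 + 5*(-4) + 3*(-4)))*(-6) = (-36 - 24/(5 + 9 + 15 - 20 - 12))*(-6) = (-36 - 24/(-3))*(-6) = (-36 - 24*(-1/3))*(-6) = (-36 + 8)*(-6) = -28*(-6) = 168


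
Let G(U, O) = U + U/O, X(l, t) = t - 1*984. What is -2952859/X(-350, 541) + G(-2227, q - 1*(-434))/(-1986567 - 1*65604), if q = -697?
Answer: 1593720191090789/239096391039 ≈ 6665.6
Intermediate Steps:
X(l, t) = -984 + t (X(l, t) = t - 984 = -984 + t)
-2952859/X(-350, 541) + G(-2227, q - 1*(-434))/(-1986567 - 1*65604) = -2952859/(-984 + 541) + (-2227 - 2227/(-697 - 1*(-434)))/(-1986567 - 1*65604) = -2952859/(-443) + (-2227 - 2227/(-697 + 434))/(-1986567 - 65604) = -2952859*(-1/443) + (-2227 - 2227/(-263))/(-2052171) = 2952859/443 + (-2227 - 2227*(-1/263))*(-1/2052171) = 2952859/443 + (-2227 + 2227/263)*(-1/2052171) = 2952859/443 - 583474/263*(-1/2052171) = 2952859/443 + 583474/539720973 = 1593720191090789/239096391039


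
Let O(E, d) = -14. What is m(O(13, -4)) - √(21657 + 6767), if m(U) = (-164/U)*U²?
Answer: 2296 - 2*√7106 ≈ 2127.4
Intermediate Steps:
m(U) = -164*U
m(O(13, -4)) - √(21657 + 6767) = -164*(-14) - √(21657 + 6767) = 2296 - √28424 = 2296 - 2*√7106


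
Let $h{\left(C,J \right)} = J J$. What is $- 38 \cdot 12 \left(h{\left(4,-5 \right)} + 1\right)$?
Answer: $-11856$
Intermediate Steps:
$h{\left(C,J \right)} = J^{2}$
$- 38 \cdot 12 \left(h{\left(4,-5 \right)} + 1\right) = - 38 \cdot 12 \left(\left(-5\right)^{2} + 1\right) = - 38 \cdot 12 \left(25 + 1\right) = - 38 \cdot 12 \cdot 26 = \left(-38\right) 312 = -11856$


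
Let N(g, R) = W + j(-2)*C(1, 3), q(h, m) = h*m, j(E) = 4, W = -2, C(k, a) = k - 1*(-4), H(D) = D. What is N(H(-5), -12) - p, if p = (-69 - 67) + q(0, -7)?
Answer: 154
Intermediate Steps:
C(k, a) = 4 + k (C(k, a) = k + 4 = 4 + k)
N(g, R) = 18 (N(g, R) = -2 + 4*(4 + 1) = -2 + 4*5 = -2 + 20 = 18)
p = -136 (p = (-69 - 67) + 0*(-7) = -136 + 0 = -136)
N(H(-5), -12) - p = 18 - 1*(-136) = 18 + 136 = 154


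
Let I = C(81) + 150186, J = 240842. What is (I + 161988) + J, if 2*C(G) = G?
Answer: 1106113/2 ≈ 5.5306e+5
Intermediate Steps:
C(G) = G/2
I = 300453/2 (I = (½)*81 + 150186 = 81/2 + 150186 = 300453/2 ≈ 1.5023e+5)
(I + 161988) + J = (300453/2 + 161988) + 240842 = 624429/2 + 240842 = 1106113/2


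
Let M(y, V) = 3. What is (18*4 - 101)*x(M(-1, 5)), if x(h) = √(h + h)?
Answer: -29*√6 ≈ -71.035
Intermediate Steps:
x(h) = √2*√h (x(h) = √(2*h) = √2*√h)
(18*4 - 101)*x(M(-1, 5)) = (18*4 - 101)*(√2*√3) = (72 - 101)*√6 = -29*√6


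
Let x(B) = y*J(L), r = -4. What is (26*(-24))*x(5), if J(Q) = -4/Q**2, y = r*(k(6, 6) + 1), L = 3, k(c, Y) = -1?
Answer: 0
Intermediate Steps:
y = 0 (y = -4*(-1 + 1) = -4*0 = 0)
J(Q) = -4/Q**2
x(B) = 0 (x(B) = 0*(-4/3**2) = 0*(-4*1/9) = 0*(-4/9) = 0)
(26*(-24))*x(5) = (26*(-24))*0 = -624*0 = 0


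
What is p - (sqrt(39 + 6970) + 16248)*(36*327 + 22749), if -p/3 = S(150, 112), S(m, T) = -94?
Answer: -560896926 - 34521*sqrt(7009) ≈ -5.6379e+8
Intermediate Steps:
p = 282 (p = -3*(-94) = 282)
p - (sqrt(39 + 6970) + 16248)*(36*327 + 22749) = 282 - (sqrt(39 + 6970) + 16248)*(36*327 + 22749) = 282 - (sqrt(7009) + 16248)*(11772 + 22749) = 282 - (16248 + sqrt(7009))*34521 = 282 - (560897208 + 34521*sqrt(7009)) = 282 + (-560897208 - 34521*sqrt(7009)) = -560896926 - 34521*sqrt(7009)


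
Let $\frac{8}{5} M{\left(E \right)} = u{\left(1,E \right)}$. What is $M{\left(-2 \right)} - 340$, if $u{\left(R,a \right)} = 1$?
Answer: $- \frac{2715}{8} \approx -339.38$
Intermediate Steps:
$M{\left(E \right)} = \frac{5}{8}$ ($M{\left(E \right)} = \frac{5}{8} \cdot 1 = \frac{5}{8}$)
$M{\left(-2 \right)} - 340 = \frac{5}{8} - 340 = - \frac{2715}{8}$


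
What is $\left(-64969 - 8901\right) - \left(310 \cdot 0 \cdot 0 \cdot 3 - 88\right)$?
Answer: $-73782$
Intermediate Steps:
$\left(-64969 - 8901\right) - \left(310 \cdot 0 \cdot 0 \cdot 3 - 88\right) = -73870 - \left(310 \cdot 0 \cdot 3 - 88\right) = -73870 - \left(310 \cdot 0 - 88\right) = -73870 - \left(0 - 88\right) = -73870 - -88 = -73870 + 88 = -73782$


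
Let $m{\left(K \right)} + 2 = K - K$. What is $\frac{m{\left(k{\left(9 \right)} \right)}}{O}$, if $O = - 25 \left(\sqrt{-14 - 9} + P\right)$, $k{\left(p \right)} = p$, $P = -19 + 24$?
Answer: $\frac{1}{120} - \frac{i \sqrt{23}}{600} \approx 0.0083333 - 0.0079931 i$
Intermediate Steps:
$P = 5$
$m{\left(K \right)} = -2$ ($m{\left(K \right)} = -2 + \left(K - K\right) = -2 + 0 = -2$)
$O = -125 - 25 i \sqrt{23}$ ($O = - 25 \left(\sqrt{-14 - 9} + 5\right) = - 25 \left(\sqrt{-23} + 5\right) = - 25 \left(i \sqrt{23} + 5\right) = - 25 \left(5 + i \sqrt{23}\right) = -125 - 25 i \sqrt{23} \approx -125.0 - 119.9 i$)
$\frac{m{\left(k{\left(9 \right)} \right)}}{O} = - \frac{2}{-125 - 25 i \sqrt{23}}$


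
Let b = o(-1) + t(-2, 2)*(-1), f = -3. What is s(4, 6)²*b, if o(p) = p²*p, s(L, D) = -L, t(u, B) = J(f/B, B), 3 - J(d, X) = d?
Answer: -88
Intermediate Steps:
J(d, X) = 3 - d
t(u, B) = 3 + 3/B (t(u, B) = 3 - (-3)/B = 3 + 3/B)
o(p) = p³
b = -11/2 (b = (-1)³ + (3 + 3/2)*(-1) = -1 + (3 + 3*(½))*(-1) = -1 + (3 + 3/2)*(-1) = -1 + (9/2)*(-1) = -1 - 9/2 = -11/2 ≈ -5.5000)
s(4, 6)²*b = (-1*4)²*(-11/2) = (-4)²*(-11/2) = 16*(-11/2) = -88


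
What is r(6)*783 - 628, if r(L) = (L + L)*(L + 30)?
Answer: 337628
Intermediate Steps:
r(L) = 2*L*(30 + L) (r(L) = (2*L)*(30 + L) = 2*L*(30 + L))
r(6)*783 - 628 = (2*6*(30 + 6))*783 - 628 = (2*6*36)*783 - 628 = 432*783 - 628 = 338256 - 628 = 337628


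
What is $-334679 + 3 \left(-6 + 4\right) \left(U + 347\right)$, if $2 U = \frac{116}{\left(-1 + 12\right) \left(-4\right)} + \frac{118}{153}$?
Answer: $- \frac{188919782}{561} \approx -3.3676 \cdot 10^{5}$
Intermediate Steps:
$U = - \frac{3139}{3366}$ ($U = \frac{\frac{116}{\left(-1 + 12\right) \left(-4\right)} + \frac{118}{153}}{2} = \frac{\frac{116}{11 \left(-4\right)} + 118 \cdot \frac{1}{153}}{2} = \frac{\frac{116}{-44} + \frac{118}{153}}{2} = \frac{116 \left(- \frac{1}{44}\right) + \frac{118}{153}}{2} = \frac{- \frac{29}{11} + \frac{118}{153}}{2} = \frac{1}{2} \left(- \frac{3139}{1683}\right) = - \frac{3139}{3366} \approx -0.93256$)
$-334679 + 3 \left(-6 + 4\right) \left(U + 347\right) = -334679 + 3 \left(-6 + 4\right) \left(- \frac{3139}{3366} + 347\right) = -334679 + 3 \left(-2\right) \frac{1164863}{3366} = -334679 - \frac{1164863}{561} = - \frac{188919782}{561}$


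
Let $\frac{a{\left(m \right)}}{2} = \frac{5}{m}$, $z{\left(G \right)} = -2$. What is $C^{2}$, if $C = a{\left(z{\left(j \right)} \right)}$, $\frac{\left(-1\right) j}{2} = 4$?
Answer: $25$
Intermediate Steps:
$j = -8$ ($j = \left(-2\right) 4 = -8$)
$a{\left(m \right)} = \frac{10}{m}$ ($a{\left(m \right)} = 2 \frac{5}{m} = \frac{10}{m}$)
$C = -5$ ($C = \frac{10}{-2} = 10 \left(- \frac{1}{2}\right) = -5$)
$C^{2} = \left(-5\right)^{2} = 25$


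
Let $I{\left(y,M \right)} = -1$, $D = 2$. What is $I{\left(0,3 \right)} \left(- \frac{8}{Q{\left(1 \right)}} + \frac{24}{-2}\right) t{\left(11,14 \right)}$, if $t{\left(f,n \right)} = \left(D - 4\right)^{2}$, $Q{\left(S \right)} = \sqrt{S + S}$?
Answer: $48 + 16 \sqrt{2} \approx 70.627$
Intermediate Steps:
$Q{\left(S \right)} = \sqrt{2} \sqrt{S}$ ($Q{\left(S \right)} = \sqrt{2 S} = \sqrt{2} \sqrt{S}$)
$t{\left(f,n \right)} = 4$ ($t{\left(f,n \right)} = \left(2 - 4\right)^{2} = \left(-2\right)^{2} = 4$)
$I{\left(0,3 \right)} \left(- \frac{8}{Q{\left(1 \right)}} + \frac{24}{-2}\right) t{\left(11,14 \right)} = - (- \frac{8}{\sqrt{2} \sqrt{1}} + \frac{24}{-2}) 4 = - (- \frac{8}{\sqrt{2} \cdot 1} + 24 \left(- \frac{1}{2}\right)) 4 = - (- \frac{8}{\sqrt{2}} - 12) 4 = - (- 8 \frac{\sqrt{2}}{2} - 12) 4 = - (- 4 \sqrt{2} - 12) 4 = - (-12 - 4 \sqrt{2}) 4 = \left(12 + 4 \sqrt{2}\right) 4 = 48 + 16 \sqrt{2}$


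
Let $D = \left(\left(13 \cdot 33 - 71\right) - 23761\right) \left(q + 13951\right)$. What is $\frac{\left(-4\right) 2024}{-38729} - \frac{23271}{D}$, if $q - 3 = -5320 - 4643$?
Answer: $\frac{252359592789}{1205780591639} \approx 0.20929$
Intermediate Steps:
$q = -9960$ ($q = 3 - 9963 = -9960$)
$D = -93401373$ ($D = \left(\left(13 \cdot 33 - 71\right) - 23761\right) \left(-9960 + 13951\right) = \left(\left(429 - 71\right) - 23761\right) 3991 = \left(358 - 23761\right) 3991 = \left(-23403\right) 3991 = -93401373$)
$\frac{\left(-4\right) 2024}{-38729} - \frac{23271}{D} = \frac{\left(-4\right) 2024}{-38729} - \frac{23271}{-93401373} = \left(-8096\right) \left(- \frac{1}{38729}\right) - - \frac{7757}{31133791} = \frac{8096}{38729} + \frac{7757}{31133791} = \frac{252359592789}{1205780591639}$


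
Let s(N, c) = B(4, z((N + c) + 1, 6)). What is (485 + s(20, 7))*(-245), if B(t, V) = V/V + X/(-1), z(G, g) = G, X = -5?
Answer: -120295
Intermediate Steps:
B(t, V) = 6 (B(t, V) = V/V - 5/(-1) = 1 - 5*(-1) = 1 + 5 = 6)
s(N, c) = 6
(485 + s(20, 7))*(-245) = (485 + 6)*(-245) = 491*(-245) = -120295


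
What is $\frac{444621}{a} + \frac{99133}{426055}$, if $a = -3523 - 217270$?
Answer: $- \frac{167545127686}{94069961615} \approx -1.7811$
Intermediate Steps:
$a = -220793$ ($a = -3523 - 217270 = -220793$)
$\frac{444621}{a} + \frac{99133}{426055} = \frac{444621}{-220793} + \frac{99133}{426055} = 444621 \left(- \frac{1}{220793}\right) + 99133 \cdot \frac{1}{426055} = - \frac{444621}{220793} + \frac{99133}{426055} = - \frac{167545127686}{94069961615}$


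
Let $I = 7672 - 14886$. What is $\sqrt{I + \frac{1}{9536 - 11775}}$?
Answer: $\frac{3 i \sqrt{4018295237}}{2239} \approx 84.935 i$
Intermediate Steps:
$I = -7214$ ($I = 7672 - 14886 = -7214$)
$\sqrt{I + \frac{1}{9536 - 11775}} = \sqrt{-7214 + \frac{1}{9536 - 11775}} = \sqrt{-7214 + \frac{1}{-2239}} = \sqrt{-7214 - \frac{1}{2239}} = \sqrt{- \frac{16152147}{2239}} = \frac{3 i \sqrt{4018295237}}{2239}$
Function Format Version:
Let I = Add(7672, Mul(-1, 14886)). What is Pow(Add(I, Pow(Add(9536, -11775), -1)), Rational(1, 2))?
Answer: Mul(Rational(3, 2239), I, Pow(4018295237, Rational(1, 2))) ≈ Mul(84.935, I)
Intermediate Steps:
I = -7214 (I = Add(7672, -14886) = -7214)
Pow(Add(I, Pow(Add(9536, -11775), -1)), Rational(1, 2)) = Pow(Add(-7214, Pow(Add(9536, -11775), -1)), Rational(1, 2)) = Pow(Add(-7214, Pow(-2239, -1)), Rational(1, 2)) = Pow(Add(-7214, Rational(-1, 2239)), Rational(1, 2)) = Pow(Rational(-16152147, 2239), Rational(1, 2)) = Mul(Rational(3, 2239), I, Pow(4018295237, Rational(1, 2)))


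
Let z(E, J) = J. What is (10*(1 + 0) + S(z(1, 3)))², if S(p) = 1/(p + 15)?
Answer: 32761/324 ≈ 101.11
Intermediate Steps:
S(p) = 1/(15 + p)
(10*(1 + 0) + S(z(1, 3)))² = (10*(1 + 0) + 1/(15 + 3))² = (10*1 + 1/18)² = (10 + 1/18)² = (181/18)² = 32761/324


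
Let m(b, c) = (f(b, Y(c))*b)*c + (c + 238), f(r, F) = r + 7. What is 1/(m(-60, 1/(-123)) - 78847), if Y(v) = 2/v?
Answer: -123/9672088 ≈ -1.2717e-5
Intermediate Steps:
f(r, F) = 7 + r
m(b, c) = 238 + c + b*c*(7 + b) (m(b, c) = ((7 + b)*b)*c + (c + 238) = (b*(7 + b))*c + (238 + c) = b*c*(7 + b) + (238 + c) = 238 + c + b*c*(7 + b))
1/(m(-60, 1/(-123)) - 78847) = 1/((238 + 1/(-123) - 60*(7 - 60)/(-123)) - 78847) = 1/((238 - 1/123 - 60*(-1/123)*(-53)) - 78847) = 1/((238 - 1/123 - 1060/41) - 78847) = 1/(26093/123 - 78847) = 1/(-9672088/123) = -123/9672088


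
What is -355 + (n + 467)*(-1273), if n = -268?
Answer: -253682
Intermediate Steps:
-355 + (n + 467)*(-1273) = -355 + (-268 + 467)*(-1273) = -355 + 199*(-1273) = -355 - 253327 = -253682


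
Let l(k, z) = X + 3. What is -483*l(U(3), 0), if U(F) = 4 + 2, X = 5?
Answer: -3864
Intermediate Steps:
U(F) = 6
l(k, z) = 8 (l(k, z) = 5 + 3 = 8)
-483*l(U(3), 0) = -483*8 = -3864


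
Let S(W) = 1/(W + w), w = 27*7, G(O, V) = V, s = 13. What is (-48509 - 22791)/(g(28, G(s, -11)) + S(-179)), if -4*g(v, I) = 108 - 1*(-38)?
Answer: 178250/91 ≈ 1958.8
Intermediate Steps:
w = 189
g(v, I) = -73/2 (g(v, I) = -(108 - 1*(-38))/4 = -(108 + 38)/4 = -1/4*146 = -73/2)
S(W) = 1/(189 + W) (S(W) = 1/(W + 189) = 1/(189 + W))
(-48509 - 22791)/(g(28, G(s, -11)) + S(-179)) = (-48509 - 22791)/(-73/2 + 1/(189 - 179)) = -71300/(-73/2 + 1/10) = -71300/(-182/5) = -71300*(-5/182) = 178250/91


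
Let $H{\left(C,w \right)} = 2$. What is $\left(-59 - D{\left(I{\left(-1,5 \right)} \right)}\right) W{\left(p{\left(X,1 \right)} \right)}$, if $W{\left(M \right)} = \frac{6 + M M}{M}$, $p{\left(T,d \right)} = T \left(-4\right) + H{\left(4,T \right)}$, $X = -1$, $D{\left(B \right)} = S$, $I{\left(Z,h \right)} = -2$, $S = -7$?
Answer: $-364$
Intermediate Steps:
$D{\left(B \right)} = -7$
$p{\left(T,d \right)} = 2 - 4 T$ ($p{\left(T,d \right)} = T \left(-4\right) + 2 = - 4 T + 2 = 2 - 4 T$)
$W{\left(M \right)} = \frac{6 + M^{2}}{M}$
$\left(-59 - D{\left(I{\left(-1,5 \right)} \right)}\right) W{\left(p{\left(X,1 \right)} \right)} = \left(-59 - -7\right) \left(\left(2 - -4\right) + \frac{6}{2 - -4}\right) = \left(-59 + 7\right) \left(\left(2 + 4\right) + \frac{6}{2 + 4}\right) = - 52 \left(6 + \frac{6}{6}\right) = - 52 \left(6 + 6 \cdot \frac{1}{6}\right) = - 52 \left(6 + 1\right) = \left(-52\right) 7 = -364$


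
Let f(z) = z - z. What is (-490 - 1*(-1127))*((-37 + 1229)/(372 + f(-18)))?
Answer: 189826/93 ≈ 2041.1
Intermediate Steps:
f(z) = 0
(-490 - 1*(-1127))*((-37 + 1229)/(372 + f(-18))) = (-490 - 1*(-1127))*((-37 + 1229)/(372 + 0)) = (-490 + 1127)*(1192/372) = 637*(1192*(1/372)) = 637*(298/93) = 189826/93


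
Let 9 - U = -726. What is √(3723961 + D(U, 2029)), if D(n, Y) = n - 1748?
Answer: 2*√930737 ≈ 1929.5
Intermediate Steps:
U = 735 (U = 9 - 1*(-726) = 9 + 726 = 735)
D(n, Y) = -1748 + n
√(3723961 + D(U, 2029)) = √(3723961 + (-1748 + 735)) = √(3723961 - 1013) = √3722948 = 2*√930737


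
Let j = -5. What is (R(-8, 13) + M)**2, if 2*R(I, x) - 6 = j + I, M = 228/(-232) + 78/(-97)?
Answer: 221176384/7912969 ≈ 27.951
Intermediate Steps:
M = -10053/5626 (M = 228*(-1/232) + 78*(-1/97) = -57/58 - 78/97 = -10053/5626 ≈ -1.7869)
R(I, x) = 1/2 + I/2 (R(I, x) = 3 + (-5 + I)/2 = 3 + (-5/2 + I/2) = 1/2 + I/2)
(R(-8, 13) + M)**2 = ((1/2 + (1/2)*(-8)) - 10053/5626)**2 = ((1/2 - 4) - 10053/5626)**2 = (-7/2 - 10053/5626)**2 = (-14872/2813)**2 = 221176384/7912969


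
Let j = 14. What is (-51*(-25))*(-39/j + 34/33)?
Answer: -344675/154 ≈ -2238.1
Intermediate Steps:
(-51*(-25))*(-39/j + 34/33) = (-51*(-25))*(-39/14 + 34/33) = 1275*(-39*1/14 + 34*(1/33)) = 1275*(-39/14 + 34/33) = 1275*(-811/462) = -344675/154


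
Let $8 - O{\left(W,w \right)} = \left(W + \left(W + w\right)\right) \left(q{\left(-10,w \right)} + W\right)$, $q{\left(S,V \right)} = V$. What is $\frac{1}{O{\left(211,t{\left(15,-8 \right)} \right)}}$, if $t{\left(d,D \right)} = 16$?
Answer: $- \frac{1}{99418} \approx -1.0059 \cdot 10^{-5}$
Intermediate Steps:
$O{\left(W,w \right)} = 8 - \left(W + w\right) \left(w + 2 W\right)$ ($O{\left(W,w \right)} = 8 - \left(W + \left(W + w\right)\right) \left(w + W\right) = 8 - \left(w + 2 W\right) \left(W + w\right) = 8 - \left(W + w\right) \left(w + 2 W\right)$)
$\frac{1}{O{\left(211,t{\left(15,-8 \right)} \right)}} = \frac{1}{8 - 16^{2} - 2 \cdot 211^{2} - 633 \cdot 16} = \frac{1}{8 - 256 - 89042 - 10128} = \frac{1}{-99418} = - \frac{1}{99418}$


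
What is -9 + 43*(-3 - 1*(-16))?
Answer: 550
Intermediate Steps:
-9 + 43*(-3 - 1*(-16)) = -9 + 43*(-3 + 16) = -9 + 43*13 = -9 + 559 = 550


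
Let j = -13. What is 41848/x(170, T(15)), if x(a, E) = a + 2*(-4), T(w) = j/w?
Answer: 20924/81 ≈ 258.32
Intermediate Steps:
T(w) = -13/w
x(a, E) = -8 + a (x(a, E) = a - 8 = -8 + a)
41848/x(170, T(15)) = 41848/(-8 + 170) = 41848/162 = 41848*(1/162) = 20924/81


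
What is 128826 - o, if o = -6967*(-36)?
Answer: -121986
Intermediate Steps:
o = 250812
128826 - o = 128826 - 1*250812 = 128826 - 250812 = -121986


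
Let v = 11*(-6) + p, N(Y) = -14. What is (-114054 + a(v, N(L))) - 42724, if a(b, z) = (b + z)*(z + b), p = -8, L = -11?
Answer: -149034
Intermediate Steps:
v = -74 (v = 11*(-6) - 8 = -66 - 8 = -74)
a(b, z) = (b + z)**2 (a(b, z) = (b + z)*(b + z) = (b + z)**2)
(-114054 + a(v, N(L))) - 42724 = (-114054 + (-74 - 14)**2) - 42724 = (-114054 + (-88)**2) - 42724 = (-114054 + 7744) - 42724 = -106310 - 42724 = -149034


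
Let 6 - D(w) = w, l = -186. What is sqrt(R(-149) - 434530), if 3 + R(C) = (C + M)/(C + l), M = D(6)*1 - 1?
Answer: I*sqrt(1950616627)/67 ≈ 659.19*I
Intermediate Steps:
D(w) = 6 - w
M = -1 (M = (6 - 1*6)*1 - 1 = (6 - 6)*1 - 1 = 0*1 - 1 = 0 - 1 = -1)
R(C) = -3 + (-1 + C)/(-186 + C) (R(C) = -3 + (C - 1)/(C - 186) = -3 + (-1 + C)/(-186 + C))
sqrt(R(-149) - 434530) = sqrt((557 - 2*(-149))/(-186 - 149) - 434530) = sqrt((557 + 298)/(-335) - 434530) = sqrt(-1/335*855 - 434530) = sqrt(-171/67 - 434530) = sqrt(-29113681/67) = I*sqrt(1950616627)/67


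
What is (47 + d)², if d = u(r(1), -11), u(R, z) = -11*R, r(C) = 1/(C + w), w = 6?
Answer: 101124/49 ≈ 2063.8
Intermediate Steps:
r(C) = 1/(6 + C) (r(C) = 1/(C + 6) = 1/(6 + C))
d = -11/7 (d = -11/(6 + 1) = -11/7 ≈ -1.5714)
(47 + d)² = (47 - 11/7)² = (318/7)² = 101124/49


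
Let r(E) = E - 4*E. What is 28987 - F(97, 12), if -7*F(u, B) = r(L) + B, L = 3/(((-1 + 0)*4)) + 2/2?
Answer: 811681/28 ≈ 28989.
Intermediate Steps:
L = 1/4 (L = 3/((-1*4)) + 2*(1/2) = 3/(-4) + 1 = 3*(-1/4) + 1 = -3/4 + 1 = 1/4 ≈ 0.25000)
r(E) = -3*E
F(u, B) = 3/28 - B/7 (F(u, B) = -(-3*1/4 + B)/7 = -(-3/4 + B)/7 = 3/28 - B/7)
28987 - F(97, 12) = 28987 - (3/28 - 1/7*12) = 28987 - (3/28 - 12/7) = 28987 - 1*(-45/28) = 28987 + 45/28 = 811681/28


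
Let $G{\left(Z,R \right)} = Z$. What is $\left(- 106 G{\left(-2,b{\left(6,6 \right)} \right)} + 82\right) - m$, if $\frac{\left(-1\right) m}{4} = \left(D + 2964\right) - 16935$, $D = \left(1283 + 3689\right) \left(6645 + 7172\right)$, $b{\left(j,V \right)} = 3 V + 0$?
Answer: $274736906$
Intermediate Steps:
$b{\left(j,V \right)} = 3 V$
$D = 68698124$ ($D = 4972 \cdot 13817 = 68698124$)
$m = -274736612$ ($m = - 4 \left(\left(68698124 + 2964\right) - 16935\right) = - 4 \left(68701088 - 16935\right) = \left(-4\right) 68684153 = -274736612$)
$\left(- 106 G{\left(-2,b{\left(6,6 \right)} \right)} + 82\right) - m = \left(\left(-106\right) \left(-2\right) + 82\right) - -274736612 = \left(212 + 82\right) + 274736612 = 294 + 274736612 = 274736906$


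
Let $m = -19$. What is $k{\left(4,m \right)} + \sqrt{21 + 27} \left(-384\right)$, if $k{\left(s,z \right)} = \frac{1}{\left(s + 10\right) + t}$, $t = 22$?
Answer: $\frac{1}{36} - 1536 \sqrt{3} \approx -2660.4$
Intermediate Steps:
$k{\left(s,z \right)} = \frac{1}{32 + s}$ ($k{\left(s,z \right)} = \frac{1}{\left(s + 10\right) + 22} = \frac{1}{\left(10 + s\right) + 22} = \frac{1}{32 + s}$)
$k{\left(4,m \right)} + \sqrt{21 + 27} \left(-384\right) = \frac{1}{32 + 4} + \sqrt{21 + 27} \left(-384\right) = \frac{1}{36} + \sqrt{48} \left(-384\right) = \frac{1}{36} + 4 \sqrt{3} \left(-384\right) = \frac{1}{36} - 1536 \sqrt{3}$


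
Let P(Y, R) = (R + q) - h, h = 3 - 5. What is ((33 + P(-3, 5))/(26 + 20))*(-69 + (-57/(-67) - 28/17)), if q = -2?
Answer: -1510462/26197 ≈ -57.658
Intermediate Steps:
h = -2
P(Y, R) = R (P(Y, R) = (R - 2) - 1*(-2) = (-2 + R) + 2 = R)
((33 + P(-3, 5))/(26 + 20))*(-69 + (-57/(-67) - 28/17)) = ((33 + 5)/(26 + 20))*(-69 + (-57/(-67) - 28/17)) = (38/46)*(-69 + (-57*(-1/67) - 28*1/17)) = (38*(1/46))*(-69 + (57/67 - 28/17)) = 19*(-69 - 907/1139)/23 = (19/23)*(-79498/1139) = -1510462/26197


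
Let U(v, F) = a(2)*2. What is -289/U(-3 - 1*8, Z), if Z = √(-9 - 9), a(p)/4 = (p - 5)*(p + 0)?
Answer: 289/48 ≈ 6.0208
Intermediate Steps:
a(p) = 4*p*(-5 + p) (a(p) = 4*((p - 5)*(p + 0)) = 4*((-5 + p)*p) = 4*(p*(-5 + p)) = 4*p*(-5 + p))
Z = 3*I*√2 (Z = √(-18) = 3*I*√2 ≈ 4.2426*I)
U(v, F) = -48 (U(v, F) = (4*2*(-5 + 2))*2 = (4*2*(-3))*2 = -24*2 = -48)
-289/U(-3 - 1*8, Z) = -289/(-48) = -289*(-1/48) = 289/48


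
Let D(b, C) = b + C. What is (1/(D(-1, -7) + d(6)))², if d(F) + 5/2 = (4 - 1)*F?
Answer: 4/225 ≈ 0.017778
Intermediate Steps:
d(F) = -5/2 + 3*F (d(F) = -5/2 + (4 - 1)*F = -5/2 + 3*F)
D(b, C) = C + b
(1/(D(-1, -7) + d(6)))² = (1/((-7 - 1) + (-5/2 + 3*6)))² = (1/(-8 + (-5/2 + 18)))² = (1/(-8 + 31/2))² = (1/(15/2))² = (2/15)² = 4/225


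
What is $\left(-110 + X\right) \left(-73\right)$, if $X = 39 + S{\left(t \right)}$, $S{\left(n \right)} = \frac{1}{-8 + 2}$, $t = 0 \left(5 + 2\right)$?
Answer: $\frac{31171}{6} \approx 5195.2$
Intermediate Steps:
$t = 0$ ($t = 0 \cdot 7 = 0$)
$S{\left(n \right)} = - \frac{1}{6}$ ($S{\left(n \right)} = \frac{1}{-6} = - \frac{1}{6}$)
$X = \frac{233}{6}$ ($X = 39 - \frac{1}{6} = \frac{233}{6} \approx 38.833$)
$\left(-110 + X\right) \left(-73\right) = \left(-110 + \frac{233}{6}\right) \left(-73\right) = \left(- \frac{427}{6}\right) \left(-73\right) = \frac{31171}{6}$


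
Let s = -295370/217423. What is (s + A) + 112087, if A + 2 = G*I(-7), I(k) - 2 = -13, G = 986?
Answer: 22011391727/217423 ≈ 1.0124e+5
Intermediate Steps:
I(k) = -11 (I(k) = 2 - 13 = -11)
s = -295370/217423 (s = -295370*1/217423 = -295370/217423 ≈ -1.3585)
A = -10848 (A = -2 + 986*(-11) = -2 - 10846 = -10848)
(s + A) + 112087 = (-295370/217423 - 10848) + 112087 = -2358900074/217423 + 112087 = 22011391727/217423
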